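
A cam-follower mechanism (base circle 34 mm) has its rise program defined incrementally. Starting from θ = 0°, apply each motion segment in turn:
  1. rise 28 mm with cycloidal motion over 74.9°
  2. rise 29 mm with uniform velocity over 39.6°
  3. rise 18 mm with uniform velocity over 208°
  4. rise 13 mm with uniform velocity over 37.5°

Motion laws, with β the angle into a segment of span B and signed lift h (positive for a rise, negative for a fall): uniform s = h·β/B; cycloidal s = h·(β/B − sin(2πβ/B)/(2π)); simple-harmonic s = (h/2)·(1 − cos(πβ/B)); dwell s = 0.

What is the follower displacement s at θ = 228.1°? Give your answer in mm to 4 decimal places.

seg 1 [0°–74.9°] cycloidal, h=28: full span → s += 28 → s = 28.0000
seg 2 [74.9°–114.5°] uniform, h=29: full span → s += 29 → s = 57.0000
seg 3 [114.5°–322.5°] uniform, h=18: θ=228.1° here. β=113.6, B=208. 18·113.6/208 = 9.8308 → s = 66.8308

66.8308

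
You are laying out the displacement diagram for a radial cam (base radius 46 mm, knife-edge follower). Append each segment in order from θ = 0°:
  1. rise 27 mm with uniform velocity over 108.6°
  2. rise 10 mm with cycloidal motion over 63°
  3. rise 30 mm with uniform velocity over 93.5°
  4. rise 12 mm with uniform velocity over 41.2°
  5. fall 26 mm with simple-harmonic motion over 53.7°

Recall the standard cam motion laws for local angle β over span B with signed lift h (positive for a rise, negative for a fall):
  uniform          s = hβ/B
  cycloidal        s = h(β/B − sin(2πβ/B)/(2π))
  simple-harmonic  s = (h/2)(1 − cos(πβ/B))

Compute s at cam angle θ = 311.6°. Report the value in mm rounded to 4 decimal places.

seg 1 [0°–108.6°] uniform, h=27: full span → s += 27 → s = 27.0000
seg 2 [108.6°–171.6°] cycloidal, h=10: full span → s += 10 → s = 37.0000
seg 3 [171.6°–265.1°] uniform, h=30: full span → s += 30 → s = 67.0000
seg 4 [265.1°–306.3°] uniform, h=12: full span → s += 12 → s = 79.0000
seg 5 [306.3°–360°] simple-harmonic, h=-26: θ=311.6° here. β=5.3, B=53.7. -26/2·(1 − cos(π·0.0987)) = -0.6199 → s = 78.3801

78.3801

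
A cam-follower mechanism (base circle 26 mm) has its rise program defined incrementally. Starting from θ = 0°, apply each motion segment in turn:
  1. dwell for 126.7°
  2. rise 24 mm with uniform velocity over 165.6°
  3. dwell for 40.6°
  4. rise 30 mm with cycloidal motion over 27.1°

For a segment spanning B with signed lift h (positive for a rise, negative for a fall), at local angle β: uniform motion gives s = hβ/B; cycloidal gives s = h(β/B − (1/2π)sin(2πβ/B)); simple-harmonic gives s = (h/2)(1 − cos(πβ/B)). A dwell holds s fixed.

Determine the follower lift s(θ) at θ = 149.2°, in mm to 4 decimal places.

seg 1 [0°–126.7°] dwell: s stays 0.0000
seg 2 [126.7°–292.3°] uniform, h=24: θ=149.2° here. β=22.5, B=165.6. 24·22.5/165.6 = 3.2609 → s = 3.2609

3.2609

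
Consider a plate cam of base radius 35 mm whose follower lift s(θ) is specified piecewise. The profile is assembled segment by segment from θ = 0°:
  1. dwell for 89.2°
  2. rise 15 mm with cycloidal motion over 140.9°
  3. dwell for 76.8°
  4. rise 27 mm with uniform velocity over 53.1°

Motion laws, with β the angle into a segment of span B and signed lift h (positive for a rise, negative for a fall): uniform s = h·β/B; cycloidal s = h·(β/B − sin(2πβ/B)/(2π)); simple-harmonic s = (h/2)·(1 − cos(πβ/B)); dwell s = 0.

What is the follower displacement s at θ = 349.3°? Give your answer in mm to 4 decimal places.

seg 1 [0°–89.2°] dwell: s stays 0.0000
seg 2 [89.2°–230.1°] cycloidal, h=15: full span → s += 15 → s = 15.0000
seg 3 [230.1°–306.9°] dwell: s stays 15.0000
seg 4 [306.9°–360°] uniform, h=27: θ=349.3° here. β=42.4, B=53.1. 27·42.4/53.1 = 21.5593 → s = 36.5593

36.5593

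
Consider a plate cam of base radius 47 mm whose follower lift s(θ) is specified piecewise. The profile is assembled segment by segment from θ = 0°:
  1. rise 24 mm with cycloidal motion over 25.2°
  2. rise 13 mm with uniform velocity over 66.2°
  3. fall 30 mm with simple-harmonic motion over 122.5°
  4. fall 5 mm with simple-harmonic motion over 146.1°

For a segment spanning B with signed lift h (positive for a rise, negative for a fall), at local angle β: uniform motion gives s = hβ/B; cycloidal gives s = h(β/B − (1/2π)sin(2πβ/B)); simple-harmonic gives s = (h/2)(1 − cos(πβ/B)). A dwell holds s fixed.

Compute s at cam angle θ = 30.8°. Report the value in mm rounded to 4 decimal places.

seg 1 [0°–25.2°] cycloidal, h=24: full span → s += 24 → s = 24.0000
seg 2 [25.2°–91.4°] uniform, h=13: θ=30.8° here. β=5.6, B=66.2. 13·5.6/66.2 = 1.0997 → s = 25.0997

25.0997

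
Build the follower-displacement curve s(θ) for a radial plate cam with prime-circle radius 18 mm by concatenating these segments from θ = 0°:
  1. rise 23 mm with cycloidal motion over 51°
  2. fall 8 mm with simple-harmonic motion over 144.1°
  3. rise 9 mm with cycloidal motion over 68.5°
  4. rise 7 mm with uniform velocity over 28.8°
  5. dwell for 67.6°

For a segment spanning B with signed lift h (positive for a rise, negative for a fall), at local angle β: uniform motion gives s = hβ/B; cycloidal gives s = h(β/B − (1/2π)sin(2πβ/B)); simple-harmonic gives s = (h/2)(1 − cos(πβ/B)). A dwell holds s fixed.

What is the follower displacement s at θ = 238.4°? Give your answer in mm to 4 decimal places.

seg 1 [0°–51°] cycloidal, h=23: full span → s += 23 → s = 23.0000
seg 2 [51°–195.1°] simple-harmonic, h=-8: full span → s += -8 → s = 15.0000
seg 3 [195.1°–263.6°] cycloidal, h=9: θ=238.4° here. β=43.3, B=68.5. 9·(0.6321 − sin(2π·0.6321)/(2π)) = 6.7462 → s = 21.7462

21.7462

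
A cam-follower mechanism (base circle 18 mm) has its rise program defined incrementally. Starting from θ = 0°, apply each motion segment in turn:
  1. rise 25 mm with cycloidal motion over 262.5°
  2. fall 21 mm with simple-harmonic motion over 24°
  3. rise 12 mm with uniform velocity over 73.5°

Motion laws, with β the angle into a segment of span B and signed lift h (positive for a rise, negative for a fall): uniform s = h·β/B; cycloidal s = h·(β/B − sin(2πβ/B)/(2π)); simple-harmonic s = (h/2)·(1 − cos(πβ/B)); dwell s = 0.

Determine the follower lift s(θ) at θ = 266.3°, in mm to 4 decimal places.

seg 1 [0°–262.5°] cycloidal, h=25: full span → s += 25 → s = 25.0000
seg 2 [262.5°–286.5°] simple-harmonic, h=-21: θ=266.3° here. β=3.8, B=24. -21/2·(1 − cos(π·0.1583)) = -1.2724 → s = 23.7276

23.7276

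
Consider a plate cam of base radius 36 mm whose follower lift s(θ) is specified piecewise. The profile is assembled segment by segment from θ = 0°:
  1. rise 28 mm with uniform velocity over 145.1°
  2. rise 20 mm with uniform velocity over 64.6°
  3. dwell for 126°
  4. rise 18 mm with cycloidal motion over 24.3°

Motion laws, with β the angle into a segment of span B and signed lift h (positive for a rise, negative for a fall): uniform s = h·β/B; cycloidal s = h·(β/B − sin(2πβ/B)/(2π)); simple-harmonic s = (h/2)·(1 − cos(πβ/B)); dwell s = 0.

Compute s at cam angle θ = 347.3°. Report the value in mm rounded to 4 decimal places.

seg 1 [0°–145.1°] uniform, h=28: full span → s += 28 → s = 28.0000
seg 2 [145.1°–209.7°] uniform, h=20: full span → s += 20 → s = 48.0000
seg 3 [209.7°–335.7°] dwell: s stays 48.0000
seg 4 [335.7°–360°] cycloidal, h=18: θ=347.3° here. β=11.6, B=24.3. 18·(0.4774 − sin(2π·0.4774)/(2π)) = 8.1866 → s = 56.1866

56.1866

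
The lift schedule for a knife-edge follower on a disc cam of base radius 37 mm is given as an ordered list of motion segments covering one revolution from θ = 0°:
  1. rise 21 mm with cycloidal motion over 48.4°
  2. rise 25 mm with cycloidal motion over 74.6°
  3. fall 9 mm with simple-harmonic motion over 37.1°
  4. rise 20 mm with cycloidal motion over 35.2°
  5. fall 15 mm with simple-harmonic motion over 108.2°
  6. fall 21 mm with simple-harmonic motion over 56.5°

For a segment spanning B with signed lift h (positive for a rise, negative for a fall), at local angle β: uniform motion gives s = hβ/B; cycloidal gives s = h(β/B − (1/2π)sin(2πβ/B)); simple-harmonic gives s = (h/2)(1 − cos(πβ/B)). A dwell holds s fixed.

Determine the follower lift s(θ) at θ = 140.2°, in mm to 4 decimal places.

seg 1 [0°–48.4°] cycloidal, h=21: full span → s += 21 → s = 21.0000
seg 2 [48.4°–123°] cycloidal, h=25: full span → s += 25 → s = 46.0000
seg 3 [123°–160.1°] simple-harmonic, h=-9: θ=140.2° here. β=17.2, B=37.1. -9/2·(1 − cos(π·0.4636)) = -3.9867 → s = 42.0133

42.0133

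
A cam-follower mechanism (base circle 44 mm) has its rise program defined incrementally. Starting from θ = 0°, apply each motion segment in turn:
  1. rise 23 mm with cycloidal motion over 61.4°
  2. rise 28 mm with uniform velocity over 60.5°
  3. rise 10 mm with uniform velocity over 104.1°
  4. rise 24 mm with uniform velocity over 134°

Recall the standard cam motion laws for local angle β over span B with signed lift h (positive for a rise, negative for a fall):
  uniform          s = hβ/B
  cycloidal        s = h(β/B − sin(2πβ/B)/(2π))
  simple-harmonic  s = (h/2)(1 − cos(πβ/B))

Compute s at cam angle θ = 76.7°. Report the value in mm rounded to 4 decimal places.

seg 1 [0°–61.4°] cycloidal, h=23: full span → s += 23 → s = 23.0000
seg 2 [61.4°–121.9°] uniform, h=28: θ=76.7° here. β=15.3, B=60.5. 28·15.3/60.5 = 7.0810 → s = 30.0810

30.0810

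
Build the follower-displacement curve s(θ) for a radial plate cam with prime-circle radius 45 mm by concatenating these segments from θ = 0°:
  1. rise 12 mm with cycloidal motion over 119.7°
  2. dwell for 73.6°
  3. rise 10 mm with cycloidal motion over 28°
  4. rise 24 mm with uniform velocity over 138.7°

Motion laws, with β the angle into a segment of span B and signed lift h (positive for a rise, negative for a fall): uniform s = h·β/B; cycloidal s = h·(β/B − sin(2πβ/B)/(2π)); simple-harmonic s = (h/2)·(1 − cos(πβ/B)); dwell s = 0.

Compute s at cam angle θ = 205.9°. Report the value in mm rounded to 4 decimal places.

seg 1 [0°–119.7°] cycloidal, h=12: full span → s += 12 → s = 12.0000
seg 2 [119.7°–193.3°] dwell: s stays 12.0000
seg 3 [193.3°–221.3°] cycloidal, h=10: θ=205.9° here. β=12.6, B=28. 10·(0.4500 − sin(2π·0.4500)/(2π)) = 4.0082 → s = 16.0082

16.0082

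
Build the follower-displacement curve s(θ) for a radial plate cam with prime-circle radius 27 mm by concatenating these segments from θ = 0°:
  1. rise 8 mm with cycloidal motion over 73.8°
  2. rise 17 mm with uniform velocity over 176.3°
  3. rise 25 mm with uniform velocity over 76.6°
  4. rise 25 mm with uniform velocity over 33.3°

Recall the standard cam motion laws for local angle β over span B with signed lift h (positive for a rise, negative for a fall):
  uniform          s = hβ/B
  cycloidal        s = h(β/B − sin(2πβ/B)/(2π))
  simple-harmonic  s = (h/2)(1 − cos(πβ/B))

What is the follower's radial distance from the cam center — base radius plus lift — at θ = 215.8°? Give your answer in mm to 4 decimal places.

seg 1 [0°–73.8°] cycloidal, h=8: full span → s += 8 → s = 8.0000
seg 2 [73.8°–250.1°] uniform, h=17: θ=215.8° here. β=142, B=176.3. 17·142/176.3 = 13.6926 → s = 21.6926
radial distance = base radius + s = 27 + 21.6926 = 48.6926

48.6926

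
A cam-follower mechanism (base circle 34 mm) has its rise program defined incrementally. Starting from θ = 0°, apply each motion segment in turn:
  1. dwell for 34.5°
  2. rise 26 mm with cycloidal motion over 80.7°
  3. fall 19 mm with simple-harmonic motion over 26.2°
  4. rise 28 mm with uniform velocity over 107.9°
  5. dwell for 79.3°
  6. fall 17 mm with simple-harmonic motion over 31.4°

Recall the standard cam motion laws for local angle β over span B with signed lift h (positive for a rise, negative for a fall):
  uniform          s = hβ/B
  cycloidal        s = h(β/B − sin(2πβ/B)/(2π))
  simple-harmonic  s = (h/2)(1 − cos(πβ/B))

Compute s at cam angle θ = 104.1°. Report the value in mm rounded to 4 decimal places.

seg 1 [0°–34.5°] dwell: s stays 0.0000
seg 2 [34.5°–115.2°] cycloidal, h=26: θ=104.1° here. β=69.6, B=80.7. 26·(0.8625 − sin(2π·0.8625)/(2π)) = 25.5712 → s = 25.5712

25.5712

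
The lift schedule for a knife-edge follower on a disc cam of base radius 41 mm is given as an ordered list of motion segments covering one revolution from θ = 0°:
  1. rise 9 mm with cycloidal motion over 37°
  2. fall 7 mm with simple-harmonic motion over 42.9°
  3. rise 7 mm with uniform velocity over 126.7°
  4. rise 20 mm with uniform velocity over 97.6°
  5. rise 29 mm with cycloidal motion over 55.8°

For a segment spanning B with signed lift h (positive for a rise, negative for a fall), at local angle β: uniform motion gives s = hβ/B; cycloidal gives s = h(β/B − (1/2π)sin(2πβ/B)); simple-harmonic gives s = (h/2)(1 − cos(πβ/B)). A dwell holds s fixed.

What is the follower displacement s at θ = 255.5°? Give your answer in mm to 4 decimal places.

seg 1 [0°–37°] cycloidal, h=9: full span → s += 9 → s = 9.0000
seg 2 [37°–79.9°] simple-harmonic, h=-7: full span → s += -7 → s = 2.0000
seg 3 [79.9°–206.6°] uniform, h=7: full span → s += 7 → s = 9.0000
seg 4 [206.6°–304.2°] uniform, h=20: θ=255.5° here. β=48.9, B=97.6. 20·48.9/97.6 = 10.0205 → s = 19.0205

19.0205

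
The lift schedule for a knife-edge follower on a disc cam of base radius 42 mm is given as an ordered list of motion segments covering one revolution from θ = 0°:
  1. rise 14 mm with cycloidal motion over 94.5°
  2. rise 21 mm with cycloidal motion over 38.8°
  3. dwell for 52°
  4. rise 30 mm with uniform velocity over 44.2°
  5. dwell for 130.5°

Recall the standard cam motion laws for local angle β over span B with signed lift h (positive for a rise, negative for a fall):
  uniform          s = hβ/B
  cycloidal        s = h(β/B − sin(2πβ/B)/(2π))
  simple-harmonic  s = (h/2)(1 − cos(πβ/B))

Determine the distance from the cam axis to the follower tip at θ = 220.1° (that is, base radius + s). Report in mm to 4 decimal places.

seg 1 [0°–94.5°] cycloidal, h=14: full span → s += 14 → s = 14.0000
seg 2 [94.5°–133.3°] cycloidal, h=21: full span → s += 21 → s = 35.0000
seg 3 [133.3°–185.3°] dwell: s stays 35.0000
seg 4 [185.3°–229.5°] uniform, h=30: θ=220.1° here. β=34.8, B=44.2. 30·34.8/44.2 = 23.6199 → s = 58.6199
radial distance = base radius + s = 42 + 58.6199 = 100.6199

100.6199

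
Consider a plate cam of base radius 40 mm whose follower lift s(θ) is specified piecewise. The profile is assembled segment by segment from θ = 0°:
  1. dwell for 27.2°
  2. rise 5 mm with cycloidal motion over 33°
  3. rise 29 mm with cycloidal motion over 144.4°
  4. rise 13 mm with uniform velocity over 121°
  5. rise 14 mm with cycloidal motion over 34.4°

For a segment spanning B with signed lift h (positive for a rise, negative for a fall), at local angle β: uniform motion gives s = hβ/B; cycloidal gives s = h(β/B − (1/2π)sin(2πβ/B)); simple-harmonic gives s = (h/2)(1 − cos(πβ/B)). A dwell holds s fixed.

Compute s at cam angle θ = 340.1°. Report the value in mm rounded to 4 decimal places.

seg 1 [0°–27.2°] dwell: s stays 0.0000
seg 2 [27.2°–60.2°] cycloidal, h=5: full span → s += 5 → s = 5.0000
seg 3 [60.2°–204.6°] cycloidal, h=29: full span → s += 29 → s = 34.0000
seg 4 [204.6°–325.6°] uniform, h=13: full span → s += 13 → s = 47.0000
seg 5 [325.6°–360°] cycloidal, h=14: θ=340.1° here. β=14.5, B=34.4. 14·(0.4215 − sin(2π·0.4215)/(2π)) = 4.8463 → s = 51.8463

51.8463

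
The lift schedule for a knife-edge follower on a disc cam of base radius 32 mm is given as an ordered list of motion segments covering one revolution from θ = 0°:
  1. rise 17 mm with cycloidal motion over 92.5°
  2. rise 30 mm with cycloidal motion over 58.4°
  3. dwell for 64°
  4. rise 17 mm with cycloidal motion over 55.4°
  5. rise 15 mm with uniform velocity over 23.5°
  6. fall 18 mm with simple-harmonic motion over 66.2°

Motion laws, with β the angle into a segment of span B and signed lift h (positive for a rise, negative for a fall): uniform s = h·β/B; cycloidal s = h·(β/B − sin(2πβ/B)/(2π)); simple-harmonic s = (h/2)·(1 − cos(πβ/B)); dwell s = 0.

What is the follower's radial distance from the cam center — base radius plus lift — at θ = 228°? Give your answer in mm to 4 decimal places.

seg 1 [0°–92.5°] cycloidal, h=17: full span → s += 17 → s = 17.0000
seg 2 [92.5°–150.9°] cycloidal, h=30: full span → s += 30 → s = 47.0000
seg 3 [150.9°–214.9°] dwell: s stays 47.0000
seg 4 [214.9°–270.3°] cycloidal, h=17: θ=228° here. β=13.1, B=55.4. 17·(0.2365 − sin(2π·0.2365)/(2π)) = 1.3240 → s = 48.3240
radial distance = base radius + s = 32 + 48.3240 = 80.3240

80.3240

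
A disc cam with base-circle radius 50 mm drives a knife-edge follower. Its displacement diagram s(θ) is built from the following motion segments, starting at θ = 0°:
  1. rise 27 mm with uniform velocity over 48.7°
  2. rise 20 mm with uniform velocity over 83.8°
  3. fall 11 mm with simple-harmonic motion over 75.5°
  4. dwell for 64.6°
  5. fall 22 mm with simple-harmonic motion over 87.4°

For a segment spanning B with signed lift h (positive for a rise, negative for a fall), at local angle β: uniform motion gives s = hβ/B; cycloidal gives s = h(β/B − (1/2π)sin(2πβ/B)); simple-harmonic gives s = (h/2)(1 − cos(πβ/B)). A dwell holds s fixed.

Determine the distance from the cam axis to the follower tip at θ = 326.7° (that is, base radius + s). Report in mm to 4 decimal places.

seg 1 [0°–48.7°] uniform, h=27: full span → s += 27 → s = 27.0000
seg 2 [48.7°–132.5°] uniform, h=20: full span → s += 20 → s = 47.0000
seg 3 [132.5°–208°] simple-harmonic, h=-11: full span → s += -11 → s = 36.0000
seg 4 [208°–272.6°] dwell: s stays 36.0000
seg 5 [272.6°–360°] simple-harmonic, h=-22: θ=326.7° here. β=54.1, B=87.4. -22/2·(1 − cos(π·0.6190)) = -15.0170 → s = 20.9830
radial distance = base radius + s = 50 + 20.9830 = 70.9830

70.9830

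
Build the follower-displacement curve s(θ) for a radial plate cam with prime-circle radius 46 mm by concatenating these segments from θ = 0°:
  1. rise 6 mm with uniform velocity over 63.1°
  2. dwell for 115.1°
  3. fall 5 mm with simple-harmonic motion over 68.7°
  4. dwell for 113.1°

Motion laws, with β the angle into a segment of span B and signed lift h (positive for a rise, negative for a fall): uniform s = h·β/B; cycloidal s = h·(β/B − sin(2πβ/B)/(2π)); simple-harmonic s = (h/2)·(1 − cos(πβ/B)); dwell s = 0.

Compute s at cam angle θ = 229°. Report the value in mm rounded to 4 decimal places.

seg 1 [0°–63.1°] uniform, h=6: full span → s += 6 → s = 6.0000
seg 2 [63.1°–178.2°] dwell: s stays 6.0000
seg 3 [178.2°–246.9°] simple-harmonic, h=-5: θ=229° here. β=50.8, B=68.7. -5/2·(1 − cos(π·0.7394)) = -4.2082 → s = 1.7918

1.7918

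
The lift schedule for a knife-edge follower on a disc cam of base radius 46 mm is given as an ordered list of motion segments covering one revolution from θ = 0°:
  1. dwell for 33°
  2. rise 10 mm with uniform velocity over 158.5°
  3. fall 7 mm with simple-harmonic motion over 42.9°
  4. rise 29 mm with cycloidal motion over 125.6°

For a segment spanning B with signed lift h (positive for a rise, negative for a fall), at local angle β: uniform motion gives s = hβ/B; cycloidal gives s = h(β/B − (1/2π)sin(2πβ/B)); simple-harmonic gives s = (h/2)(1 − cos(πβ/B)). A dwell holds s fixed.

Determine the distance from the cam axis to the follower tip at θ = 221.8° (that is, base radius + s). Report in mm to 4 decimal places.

seg 1 [0°–33°] dwell: s stays 0.0000
seg 2 [33°–191.5°] uniform, h=10: full span → s += 10 → s = 10.0000
seg 3 [191.5°–234.4°] simple-harmonic, h=-7: θ=221.8° here. β=30.3, B=42.9. -7/2·(1 − cos(π·0.7063)) = -5.6128 → s = 4.3872
radial distance = base radius + s = 46 + 4.3872 = 50.3872

50.3872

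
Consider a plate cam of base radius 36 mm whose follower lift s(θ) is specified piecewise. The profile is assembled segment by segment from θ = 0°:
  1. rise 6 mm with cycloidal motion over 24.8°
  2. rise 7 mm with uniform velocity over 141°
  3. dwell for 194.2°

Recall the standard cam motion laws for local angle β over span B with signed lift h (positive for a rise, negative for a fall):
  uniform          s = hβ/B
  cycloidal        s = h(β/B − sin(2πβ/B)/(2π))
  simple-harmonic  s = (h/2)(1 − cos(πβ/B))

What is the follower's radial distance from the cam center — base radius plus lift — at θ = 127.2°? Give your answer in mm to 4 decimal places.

seg 1 [0°–24.8°] cycloidal, h=6: full span → s += 6 → s = 6.0000
seg 2 [24.8°–165.8°] uniform, h=7: θ=127.2° here. β=102.4, B=141. 7·102.4/141 = 5.0837 → s = 11.0837
radial distance = base radius + s = 36 + 11.0837 = 47.0837

47.0837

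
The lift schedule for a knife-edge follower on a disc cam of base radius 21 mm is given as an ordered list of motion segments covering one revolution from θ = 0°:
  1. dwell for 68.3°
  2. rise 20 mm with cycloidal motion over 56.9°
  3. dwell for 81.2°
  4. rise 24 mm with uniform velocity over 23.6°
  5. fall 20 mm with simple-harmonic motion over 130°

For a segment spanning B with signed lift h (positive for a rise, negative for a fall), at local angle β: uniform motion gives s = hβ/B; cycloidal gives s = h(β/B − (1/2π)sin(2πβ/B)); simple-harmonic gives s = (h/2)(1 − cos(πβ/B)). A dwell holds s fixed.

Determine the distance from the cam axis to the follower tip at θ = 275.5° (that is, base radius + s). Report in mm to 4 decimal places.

seg 1 [0°–68.3°] dwell: s stays 0.0000
seg 2 [68.3°–125.2°] cycloidal, h=20: full span → s += 20 → s = 20.0000
seg 3 [125.2°–206.4°] dwell: s stays 20.0000
seg 4 [206.4°–230°] uniform, h=24: full span → s += 24 → s = 44.0000
seg 5 [230°–360°] simple-harmonic, h=-20: θ=275.5° here. β=45.5, B=130. -20/2·(1 − cos(π·0.3500)) = -5.4601 → s = 38.5399
radial distance = base radius + s = 21 + 38.5399 = 59.5399

59.5399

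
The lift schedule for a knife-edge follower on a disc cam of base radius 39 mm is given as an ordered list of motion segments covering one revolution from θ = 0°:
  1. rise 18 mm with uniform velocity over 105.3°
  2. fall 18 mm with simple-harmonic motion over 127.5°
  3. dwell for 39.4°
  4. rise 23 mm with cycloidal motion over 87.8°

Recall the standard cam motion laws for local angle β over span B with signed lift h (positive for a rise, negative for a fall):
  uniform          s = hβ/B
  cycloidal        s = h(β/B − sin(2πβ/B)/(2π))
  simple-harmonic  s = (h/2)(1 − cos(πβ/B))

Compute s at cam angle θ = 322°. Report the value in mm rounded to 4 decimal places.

seg 1 [0°–105.3°] uniform, h=18: full span → s += 18 → s = 18.0000
seg 2 [105.3°–232.8°] simple-harmonic, h=-18: full span → s += -18 → s = 0.0000
seg 3 [232.8°–272.2°] dwell: s stays 0.0000
seg 4 [272.2°–360°] cycloidal, h=23: θ=322° here. β=49.8, B=87.8. 23·(0.5672 − sin(2π·0.5672)/(2π)) = 14.5456 → s = 14.5456

14.5456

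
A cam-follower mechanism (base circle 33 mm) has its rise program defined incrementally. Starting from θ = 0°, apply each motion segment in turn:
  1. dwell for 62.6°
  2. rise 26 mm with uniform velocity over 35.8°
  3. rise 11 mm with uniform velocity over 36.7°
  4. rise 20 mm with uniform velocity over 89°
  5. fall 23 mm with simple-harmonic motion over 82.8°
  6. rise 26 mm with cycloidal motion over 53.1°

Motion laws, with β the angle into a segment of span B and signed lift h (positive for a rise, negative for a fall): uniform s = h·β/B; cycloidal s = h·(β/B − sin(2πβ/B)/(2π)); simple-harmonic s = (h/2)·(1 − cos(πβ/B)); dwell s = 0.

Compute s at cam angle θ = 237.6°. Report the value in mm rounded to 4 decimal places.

seg 1 [0°–62.6°] dwell: s stays 0.0000
seg 2 [62.6°–98.4°] uniform, h=26: full span → s += 26 → s = 26.0000
seg 3 [98.4°–135.1°] uniform, h=11: full span → s += 11 → s = 37.0000
seg 4 [135.1°–224.1°] uniform, h=20: full span → s += 20 → s = 57.0000
seg 5 [224.1°–306.9°] simple-harmonic, h=-23: θ=237.6° here. β=13.5, B=82.8. -23/2·(1 − cos(π·0.1630)) = -1.4759 → s = 55.5241

55.5241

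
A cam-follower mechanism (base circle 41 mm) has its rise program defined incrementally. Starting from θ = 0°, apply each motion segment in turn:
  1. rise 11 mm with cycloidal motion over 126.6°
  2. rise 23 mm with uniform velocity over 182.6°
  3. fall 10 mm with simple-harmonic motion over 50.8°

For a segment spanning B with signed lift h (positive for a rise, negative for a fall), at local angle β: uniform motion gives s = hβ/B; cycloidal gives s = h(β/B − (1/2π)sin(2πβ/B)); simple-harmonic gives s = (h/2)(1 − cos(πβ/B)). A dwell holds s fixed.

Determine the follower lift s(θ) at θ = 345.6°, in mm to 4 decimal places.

seg 1 [0°–126.6°] cycloidal, h=11: full span → s += 11 → s = 11.0000
seg 2 [126.6°–309.2°] uniform, h=23: full span → s += 23 → s = 34.0000
seg 3 [309.2°–360°] simple-harmonic, h=-10: θ=345.6° here. β=36.4, B=50.8. -10/2·(1 − cos(π·0.7165)) = -8.1450 → s = 25.8550

25.8550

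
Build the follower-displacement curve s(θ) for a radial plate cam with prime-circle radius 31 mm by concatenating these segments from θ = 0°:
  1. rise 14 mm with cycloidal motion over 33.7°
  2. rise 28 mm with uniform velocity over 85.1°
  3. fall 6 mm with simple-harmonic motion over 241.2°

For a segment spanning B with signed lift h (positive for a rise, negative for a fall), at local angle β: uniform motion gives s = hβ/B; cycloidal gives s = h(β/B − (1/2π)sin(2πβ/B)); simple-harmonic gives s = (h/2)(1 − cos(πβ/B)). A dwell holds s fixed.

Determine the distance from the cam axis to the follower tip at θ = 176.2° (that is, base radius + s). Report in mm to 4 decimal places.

seg 1 [0°–33.7°] cycloidal, h=14: full span → s += 14 → s = 14.0000
seg 2 [33.7°–118.8°] uniform, h=28: full span → s += 28 → s = 42.0000
seg 3 [118.8°–360°] simple-harmonic, h=-6: θ=176.2° here. β=57.4, B=241.2. -6/2·(1 − cos(π·0.2380)) = -0.8001 → s = 41.1999
radial distance = base radius + s = 31 + 41.1999 = 72.1999

72.1999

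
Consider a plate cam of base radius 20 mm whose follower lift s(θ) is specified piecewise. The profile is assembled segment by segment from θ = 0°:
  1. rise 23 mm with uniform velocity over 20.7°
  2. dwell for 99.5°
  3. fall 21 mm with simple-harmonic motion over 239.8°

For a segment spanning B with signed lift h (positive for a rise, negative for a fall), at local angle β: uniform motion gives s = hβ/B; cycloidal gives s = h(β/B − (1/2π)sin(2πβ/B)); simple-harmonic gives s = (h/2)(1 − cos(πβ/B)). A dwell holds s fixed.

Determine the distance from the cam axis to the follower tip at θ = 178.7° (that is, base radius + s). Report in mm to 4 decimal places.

seg 1 [0°–20.7°] uniform, h=23: full span → s += 23 → s = 23.0000
seg 2 [20.7°–120.2°] dwell: s stays 23.0000
seg 3 [120.2°–360°] simple-harmonic, h=-21: θ=178.7° here. β=58.5, B=239.8. -21/2·(1 − cos(π·0.2440)) = -2.9357 → s = 20.0643
radial distance = base radius + s = 20 + 20.0643 = 40.0643

40.0643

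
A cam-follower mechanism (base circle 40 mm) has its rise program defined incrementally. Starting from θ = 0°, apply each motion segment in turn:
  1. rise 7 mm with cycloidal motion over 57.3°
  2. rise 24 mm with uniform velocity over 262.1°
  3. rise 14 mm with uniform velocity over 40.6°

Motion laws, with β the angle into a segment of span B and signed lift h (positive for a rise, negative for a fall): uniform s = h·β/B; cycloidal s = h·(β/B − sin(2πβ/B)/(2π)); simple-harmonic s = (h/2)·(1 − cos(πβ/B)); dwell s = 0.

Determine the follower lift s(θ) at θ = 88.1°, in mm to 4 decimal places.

seg 1 [0°–57.3°] cycloidal, h=7: full span → s += 7 → s = 7.0000
seg 2 [57.3°–319.4°] uniform, h=24: θ=88.1° here. β=30.8, B=262.1. 24·30.8/262.1 = 2.8203 → s = 9.8203

9.8203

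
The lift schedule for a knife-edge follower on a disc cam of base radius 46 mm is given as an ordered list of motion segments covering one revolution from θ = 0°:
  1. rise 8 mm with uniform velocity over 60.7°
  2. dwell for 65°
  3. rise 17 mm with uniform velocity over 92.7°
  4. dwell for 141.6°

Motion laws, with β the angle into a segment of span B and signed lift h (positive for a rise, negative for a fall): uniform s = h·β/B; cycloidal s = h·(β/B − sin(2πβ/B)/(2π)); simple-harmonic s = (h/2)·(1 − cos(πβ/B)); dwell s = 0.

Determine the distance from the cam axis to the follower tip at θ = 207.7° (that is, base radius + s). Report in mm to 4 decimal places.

seg 1 [0°–60.7°] uniform, h=8: full span → s += 8 → s = 8.0000
seg 2 [60.7°–125.7°] dwell: s stays 8.0000
seg 3 [125.7°–218.4°] uniform, h=17: θ=207.7° here. β=82, B=92.7. 17·82/92.7 = 15.0378 → s = 23.0378
radial distance = base radius + s = 46 + 23.0378 = 69.0378

69.0378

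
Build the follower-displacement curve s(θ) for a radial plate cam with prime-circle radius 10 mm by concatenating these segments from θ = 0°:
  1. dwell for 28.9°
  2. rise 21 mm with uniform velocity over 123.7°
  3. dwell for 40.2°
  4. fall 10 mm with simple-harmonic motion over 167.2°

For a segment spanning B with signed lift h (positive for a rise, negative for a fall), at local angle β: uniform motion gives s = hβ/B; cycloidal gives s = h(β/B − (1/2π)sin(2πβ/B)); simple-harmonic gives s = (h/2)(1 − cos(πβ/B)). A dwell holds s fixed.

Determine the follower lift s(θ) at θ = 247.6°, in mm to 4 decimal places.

seg 1 [0°–28.9°] dwell: s stays 0.0000
seg 2 [28.9°–152.6°] uniform, h=21: full span → s += 21 → s = 21.0000
seg 3 [152.6°–192.8°] dwell: s stays 21.0000
seg 4 [192.8°–360°] simple-harmonic, h=-10: θ=247.6° here. β=54.8, B=167.2. -10/2·(1 − cos(π·0.3278)) = -2.4245 → s = 18.5755

18.5755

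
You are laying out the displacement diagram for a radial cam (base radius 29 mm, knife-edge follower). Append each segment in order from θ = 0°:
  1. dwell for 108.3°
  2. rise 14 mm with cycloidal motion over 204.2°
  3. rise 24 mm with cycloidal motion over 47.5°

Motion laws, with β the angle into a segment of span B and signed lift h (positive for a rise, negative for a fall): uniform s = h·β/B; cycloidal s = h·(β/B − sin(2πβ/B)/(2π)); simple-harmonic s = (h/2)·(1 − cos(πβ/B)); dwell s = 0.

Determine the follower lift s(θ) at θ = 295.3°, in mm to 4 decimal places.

seg 1 [0°–108.3°] dwell: s stays 0.0000
seg 2 [108.3°–312.5°] cycloidal, h=14: θ=295.3° here. β=187, B=204.2. 14·(0.9158 − sin(2π·0.9158)/(2π)) = 13.9457 → s = 13.9457

13.9457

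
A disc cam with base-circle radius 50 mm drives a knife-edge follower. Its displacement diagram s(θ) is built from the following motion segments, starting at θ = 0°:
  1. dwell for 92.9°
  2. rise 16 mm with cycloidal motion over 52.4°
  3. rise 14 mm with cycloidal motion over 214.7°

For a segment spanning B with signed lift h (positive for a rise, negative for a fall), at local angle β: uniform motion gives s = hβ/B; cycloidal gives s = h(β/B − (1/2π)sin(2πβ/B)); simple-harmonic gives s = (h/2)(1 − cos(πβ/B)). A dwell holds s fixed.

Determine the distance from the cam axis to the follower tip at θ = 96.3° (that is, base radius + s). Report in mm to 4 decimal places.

seg 1 [0°–92.9°] dwell: s stays 0.0000
seg 2 [92.9°–145.3°] cycloidal, h=16: θ=96.3° here. β=3.4, B=52.4. 16·(0.0649 − sin(2π·0.0649)/(2π)) = 0.0285 → s = 0.0285
radial distance = base radius + s = 50 + 0.0285 = 50.0285

50.0285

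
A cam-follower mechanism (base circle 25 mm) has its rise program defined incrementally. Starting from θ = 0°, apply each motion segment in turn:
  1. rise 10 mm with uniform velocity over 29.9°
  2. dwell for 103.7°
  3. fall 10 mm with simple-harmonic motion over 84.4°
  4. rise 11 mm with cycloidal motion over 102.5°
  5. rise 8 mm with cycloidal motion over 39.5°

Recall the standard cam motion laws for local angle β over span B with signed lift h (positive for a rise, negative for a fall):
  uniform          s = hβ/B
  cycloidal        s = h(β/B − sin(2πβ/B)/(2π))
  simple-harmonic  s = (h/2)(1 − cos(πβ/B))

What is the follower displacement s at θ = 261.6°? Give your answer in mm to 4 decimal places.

seg 1 [0°–29.9°] uniform, h=10: full span → s += 10 → s = 10.0000
seg 2 [29.9°–133.6°] dwell: s stays 10.0000
seg 3 [133.6°–218°] simple-harmonic, h=-10: full span → s += -10 → s = 0.0000
seg 4 [218°–320.5°] cycloidal, h=11: θ=261.6° here. β=43.6, B=102.5. 11·(0.4254 − sin(2π·0.4254)/(2π)) = 3.8878 → s = 3.8878

3.8878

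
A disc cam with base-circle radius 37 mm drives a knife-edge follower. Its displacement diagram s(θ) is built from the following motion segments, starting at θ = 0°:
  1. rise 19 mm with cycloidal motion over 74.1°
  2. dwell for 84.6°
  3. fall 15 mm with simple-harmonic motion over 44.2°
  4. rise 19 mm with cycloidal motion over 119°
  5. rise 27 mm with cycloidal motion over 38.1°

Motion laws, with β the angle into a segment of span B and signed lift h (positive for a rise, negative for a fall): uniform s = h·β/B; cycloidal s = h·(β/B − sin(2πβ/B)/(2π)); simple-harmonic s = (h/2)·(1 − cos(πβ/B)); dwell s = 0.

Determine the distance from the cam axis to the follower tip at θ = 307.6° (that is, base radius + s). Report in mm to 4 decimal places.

seg 1 [0°–74.1°] cycloidal, h=19: full span → s += 19 → s = 19.0000
seg 2 [74.1°–158.7°] dwell: s stays 19.0000
seg 3 [158.7°–202.9°] simple-harmonic, h=-15: full span → s += -15 → s = 4.0000
seg 4 [202.9°–321.9°] cycloidal, h=19: θ=307.6° here. β=104.7, B=119. 19·(0.8798 − sin(2π·0.8798)/(2π)) = 18.7892 → s = 22.7892
radial distance = base radius + s = 37 + 22.7892 = 59.7892

59.7892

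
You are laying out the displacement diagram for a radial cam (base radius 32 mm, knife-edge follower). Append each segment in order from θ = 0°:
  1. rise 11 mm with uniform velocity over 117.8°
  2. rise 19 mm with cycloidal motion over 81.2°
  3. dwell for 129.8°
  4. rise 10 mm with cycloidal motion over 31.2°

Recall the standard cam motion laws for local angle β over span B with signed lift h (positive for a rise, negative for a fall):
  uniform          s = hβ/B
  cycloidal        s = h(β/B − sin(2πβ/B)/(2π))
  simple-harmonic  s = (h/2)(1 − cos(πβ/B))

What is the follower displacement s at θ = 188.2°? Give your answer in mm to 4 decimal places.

seg 1 [0°–117.8°] uniform, h=11: full span → s += 11 → s = 11.0000
seg 2 [117.8°–199°] cycloidal, h=19: θ=188.2° here. β=70.4, B=81.2. 19·(0.8670 − sin(2π·0.8670)/(2π)) = 18.7160 → s = 29.7160

29.7160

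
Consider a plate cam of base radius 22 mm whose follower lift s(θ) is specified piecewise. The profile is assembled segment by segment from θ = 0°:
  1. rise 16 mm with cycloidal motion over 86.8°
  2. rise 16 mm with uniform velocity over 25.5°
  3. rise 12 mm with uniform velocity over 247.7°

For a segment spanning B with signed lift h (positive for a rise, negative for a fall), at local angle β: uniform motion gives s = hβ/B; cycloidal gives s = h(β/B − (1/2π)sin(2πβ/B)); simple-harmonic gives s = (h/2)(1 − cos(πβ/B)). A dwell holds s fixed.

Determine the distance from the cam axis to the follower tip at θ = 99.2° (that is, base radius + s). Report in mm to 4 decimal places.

seg 1 [0°–86.8°] cycloidal, h=16: full span → s += 16 → s = 16.0000
seg 2 [86.8°–112.3°] uniform, h=16: θ=99.2° here. β=12.4, B=25.5. 16·12.4/25.5 = 7.7804 → s = 23.7804
radial distance = base radius + s = 22 + 23.7804 = 45.7804

45.7804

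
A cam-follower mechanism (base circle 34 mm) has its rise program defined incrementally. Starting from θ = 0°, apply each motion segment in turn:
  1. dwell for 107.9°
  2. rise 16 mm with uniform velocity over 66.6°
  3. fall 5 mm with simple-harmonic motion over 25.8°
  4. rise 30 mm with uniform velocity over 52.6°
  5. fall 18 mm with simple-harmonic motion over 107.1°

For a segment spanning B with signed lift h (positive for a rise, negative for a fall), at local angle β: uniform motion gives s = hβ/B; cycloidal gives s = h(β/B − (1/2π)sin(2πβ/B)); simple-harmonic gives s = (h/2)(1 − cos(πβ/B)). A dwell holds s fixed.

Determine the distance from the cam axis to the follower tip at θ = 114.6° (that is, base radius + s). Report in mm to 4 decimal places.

seg 1 [0°–107.9°] dwell: s stays 0.0000
seg 2 [107.9°–174.5°] uniform, h=16: θ=114.6° here. β=6.7, B=66.6. 16·6.7/66.6 = 1.6096 → s = 1.6096
radial distance = base radius + s = 34 + 1.6096 = 35.6096

35.6096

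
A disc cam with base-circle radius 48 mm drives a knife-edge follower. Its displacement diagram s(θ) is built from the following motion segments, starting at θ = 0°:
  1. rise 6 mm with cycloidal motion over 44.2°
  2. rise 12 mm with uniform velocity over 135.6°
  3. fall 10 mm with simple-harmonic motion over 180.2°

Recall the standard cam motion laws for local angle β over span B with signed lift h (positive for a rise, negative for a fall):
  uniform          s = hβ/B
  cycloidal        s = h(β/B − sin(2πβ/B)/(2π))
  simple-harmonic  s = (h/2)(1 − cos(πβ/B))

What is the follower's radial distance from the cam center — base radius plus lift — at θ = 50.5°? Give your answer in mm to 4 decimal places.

seg 1 [0°–44.2°] cycloidal, h=6: full span → s += 6 → s = 6.0000
seg 2 [44.2°–179.8°] uniform, h=12: θ=50.5° here. β=6.3, B=135.6. 12·6.3/135.6 = 0.5575 → s = 6.5575
radial distance = base radius + s = 48 + 6.5575 = 54.5575

54.5575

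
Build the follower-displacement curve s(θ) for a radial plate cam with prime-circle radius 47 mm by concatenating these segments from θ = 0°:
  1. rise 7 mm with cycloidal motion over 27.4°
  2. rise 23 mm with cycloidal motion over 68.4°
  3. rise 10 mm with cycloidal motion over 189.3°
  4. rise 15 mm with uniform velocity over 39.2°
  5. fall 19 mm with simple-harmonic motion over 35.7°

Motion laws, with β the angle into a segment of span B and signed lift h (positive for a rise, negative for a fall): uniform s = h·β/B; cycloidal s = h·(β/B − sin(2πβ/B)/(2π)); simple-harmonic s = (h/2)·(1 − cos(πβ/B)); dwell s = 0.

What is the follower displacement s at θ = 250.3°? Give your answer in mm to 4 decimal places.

seg 1 [0°–27.4°] cycloidal, h=7: full span → s += 7 → s = 7.0000
seg 2 [27.4°–95.8°] cycloidal, h=23: full span → s += 23 → s = 30.0000
seg 3 [95.8°–285.1°] cycloidal, h=10: θ=250.3° here. β=154.5, B=189.3. 10·(0.8162 − sin(2π·0.8162)/(2π)) = 9.6176 → s = 39.6176

39.6176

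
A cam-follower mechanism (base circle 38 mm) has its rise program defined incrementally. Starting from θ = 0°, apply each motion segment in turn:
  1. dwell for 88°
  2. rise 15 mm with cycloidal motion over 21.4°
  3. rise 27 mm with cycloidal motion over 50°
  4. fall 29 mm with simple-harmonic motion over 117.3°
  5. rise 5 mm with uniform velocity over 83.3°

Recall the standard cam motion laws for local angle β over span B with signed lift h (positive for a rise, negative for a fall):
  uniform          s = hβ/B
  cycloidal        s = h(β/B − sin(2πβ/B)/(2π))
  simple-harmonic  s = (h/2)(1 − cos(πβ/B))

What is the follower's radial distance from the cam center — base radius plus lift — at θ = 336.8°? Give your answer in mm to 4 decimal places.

seg 1 [0°–88°] dwell: s stays 0.0000
seg 2 [88°–109.4°] cycloidal, h=15: full span → s += 15 → s = 15.0000
seg 3 [109.4°–159.4°] cycloidal, h=27: full span → s += 27 → s = 42.0000
seg 4 [159.4°–276.7°] simple-harmonic, h=-29: full span → s += -29 → s = 13.0000
seg 5 [276.7°–360°] uniform, h=5: θ=336.8° here. β=60.1, B=83.3. 5·60.1/83.3 = 3.6074 → s = 16.6074
radial distance = base radius + s = 38 + 16.6074 = 54.6074

54.6074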